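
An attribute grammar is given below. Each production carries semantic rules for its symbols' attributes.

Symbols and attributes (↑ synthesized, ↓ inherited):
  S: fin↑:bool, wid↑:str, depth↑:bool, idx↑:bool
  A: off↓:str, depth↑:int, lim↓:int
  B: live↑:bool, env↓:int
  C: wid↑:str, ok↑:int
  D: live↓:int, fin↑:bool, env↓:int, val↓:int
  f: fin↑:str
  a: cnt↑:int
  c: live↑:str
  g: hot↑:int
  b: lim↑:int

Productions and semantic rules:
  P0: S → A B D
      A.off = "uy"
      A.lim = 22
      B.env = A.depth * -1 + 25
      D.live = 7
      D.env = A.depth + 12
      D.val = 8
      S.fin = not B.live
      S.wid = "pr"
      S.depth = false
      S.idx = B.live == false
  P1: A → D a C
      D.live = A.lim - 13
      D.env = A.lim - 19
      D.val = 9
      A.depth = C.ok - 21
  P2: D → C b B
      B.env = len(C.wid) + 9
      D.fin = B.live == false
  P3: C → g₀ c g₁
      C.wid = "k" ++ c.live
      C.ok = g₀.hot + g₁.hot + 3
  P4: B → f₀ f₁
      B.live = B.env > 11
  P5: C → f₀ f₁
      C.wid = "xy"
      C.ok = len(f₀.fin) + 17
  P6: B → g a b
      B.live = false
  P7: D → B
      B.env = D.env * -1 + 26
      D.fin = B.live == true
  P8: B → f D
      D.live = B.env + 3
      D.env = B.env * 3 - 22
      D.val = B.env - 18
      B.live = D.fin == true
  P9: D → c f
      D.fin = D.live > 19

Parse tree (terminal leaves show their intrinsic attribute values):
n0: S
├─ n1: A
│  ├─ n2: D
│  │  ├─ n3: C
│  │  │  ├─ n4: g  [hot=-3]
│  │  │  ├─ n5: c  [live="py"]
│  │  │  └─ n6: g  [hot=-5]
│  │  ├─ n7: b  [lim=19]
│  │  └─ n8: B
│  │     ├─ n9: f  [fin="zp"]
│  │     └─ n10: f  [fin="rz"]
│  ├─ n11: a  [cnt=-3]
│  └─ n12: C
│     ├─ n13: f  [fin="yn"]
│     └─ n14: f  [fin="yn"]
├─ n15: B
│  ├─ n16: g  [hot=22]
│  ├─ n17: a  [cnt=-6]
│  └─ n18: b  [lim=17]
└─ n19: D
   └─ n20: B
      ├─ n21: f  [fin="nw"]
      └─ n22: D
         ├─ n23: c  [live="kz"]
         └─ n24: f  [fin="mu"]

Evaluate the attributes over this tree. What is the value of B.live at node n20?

false

1. n1.off = "uy"  ["uy"]
2. n1.lim = 22  [22]
3. n2.live = 9  [A.lim - 13]
4. n2.env = 3  [A.lim - 19]
5. n2.val = 9  [9]
6. n4.hot = -3  [terminal]
7. n5.live = "py"  [terminal]
8. n6.hot = -5  [terminal]
9. n3.wid = "kpy"  ["k" ++ c.live]
10. n3.ok = -5  [g₀.hot + g₁.hot + 3]
11. n7.lim = 19  [terminal]
12. n8.env = 12  [len(C.wid) + 9]
13. n9.fin = "zp"  [terminal]
14. n10.fin = "rz"  [terminal]
15. n8.live = true  [B.env > 11]
16. n2.fin = false  [B.live == false]
17. n11.cnt = -3  [terminal]
18. n13.fin = "yn"  [terminal]
19. n14.fin = "yn"  [terminal]
20. n12.wid = "xy"  ["xy"]
21. n12.ok = 19  [len(f₀.fin) + 17]
22. n1.depth = -2  [C.ok - 21]
23. n15.env = 27  [A.depth * -1 + 25]
24. n16.hot = 22  [terminal]
25. n17.cnt = -6  [terminal]
26. n18.lim = 17  [terminal]
27. n15.live = false  [false]
28. n19.live = 7  [7]
29. n19.env = 10  [A.depth + 12]
30. n19.val = 8  [8]
31. n20.env = 16  [D.env * -1 + 26]
32. n21.fin = "nw"  [terminal]
33. n22.live = 19  [B.env + 3]
34. n22.env = 26  [B.env * 3 - 22]
35. n22.val = -2  [B.env - 18]
36. n23.live = "kz"  [terminal]
37. n24.fin = "mu"  [terminal]
38. n22.fin = false  [D.live > 19]
39. n20.live = false  [D.fin == true]
40. n19.fin = false  [B.live == true]
41. n0.fin = true  [not B.live]
42. n0.wid = "pr"  ["pr"]
43. n0.depth = false  [false]
44. n0.idx = true  [B.live == false]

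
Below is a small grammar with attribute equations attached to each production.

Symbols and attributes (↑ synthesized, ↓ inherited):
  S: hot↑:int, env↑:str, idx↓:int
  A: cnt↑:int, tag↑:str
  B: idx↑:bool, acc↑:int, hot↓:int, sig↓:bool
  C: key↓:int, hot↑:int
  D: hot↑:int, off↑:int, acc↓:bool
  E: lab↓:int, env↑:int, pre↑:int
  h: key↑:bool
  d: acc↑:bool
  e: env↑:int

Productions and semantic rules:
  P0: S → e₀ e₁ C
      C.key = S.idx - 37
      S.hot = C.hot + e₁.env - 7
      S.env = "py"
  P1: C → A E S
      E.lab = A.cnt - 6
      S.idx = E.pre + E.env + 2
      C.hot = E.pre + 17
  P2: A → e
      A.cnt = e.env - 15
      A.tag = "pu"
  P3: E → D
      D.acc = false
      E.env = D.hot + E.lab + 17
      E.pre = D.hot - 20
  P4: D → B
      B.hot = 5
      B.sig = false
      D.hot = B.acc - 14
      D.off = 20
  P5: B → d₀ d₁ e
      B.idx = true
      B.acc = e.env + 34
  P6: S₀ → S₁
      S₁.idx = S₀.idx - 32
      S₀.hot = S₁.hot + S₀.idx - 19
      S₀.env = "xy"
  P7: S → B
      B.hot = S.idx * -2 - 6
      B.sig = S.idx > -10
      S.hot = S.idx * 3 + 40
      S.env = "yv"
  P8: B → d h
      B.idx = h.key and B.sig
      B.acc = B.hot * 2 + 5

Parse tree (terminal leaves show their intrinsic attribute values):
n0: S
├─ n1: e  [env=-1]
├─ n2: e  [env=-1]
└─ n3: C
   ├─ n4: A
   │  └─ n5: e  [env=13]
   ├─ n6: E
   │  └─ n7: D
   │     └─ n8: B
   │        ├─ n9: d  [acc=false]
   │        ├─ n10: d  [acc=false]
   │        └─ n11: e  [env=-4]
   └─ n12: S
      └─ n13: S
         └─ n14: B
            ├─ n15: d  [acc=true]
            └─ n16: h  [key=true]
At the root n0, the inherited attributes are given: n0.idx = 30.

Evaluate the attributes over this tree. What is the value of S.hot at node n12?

17

1. n0.idx = 30  [given at root]
2. n1.env = -1  [terminal]
3. n2.env = -1  [terminal]
4. n3.key = -7  [S.idx - 37]
5. n5.env = 13  [terminal]
6. n4.cnt = -2  [e.env - 15]
7. n4.tag = "pu"  ["pu"]
8. n6.lab = -8  [A.cnt - 6]
9. n7.acc = false  [false]
10. n8.hot = 5  [5]
11. n8.sig = false  [false]
12. n9.acc = false  [terminal]
13. n10.acc = false  [terminal]
14. n11.env = -4  [terminal]
15. n8.idx = true  [true]
16. n8.acc = 30  [e.env + 34]
17. n7.hot = 16  [B.acc - 14]
18. n7.off = 20  [20]
19. n6.env = 25  [D.hot + E.lab + 17]
20. n6.pre = -4  [D.hot - 20]
21. n12.idx = 23  [E.pre + E.env + 2]
22. n13.idx = -9  [S₀.idx - 32]
23. n14.hot = 12  [S.idx * -2 - 6]
24. n14.sig = true  [S.idx > -10]
25. n15.acc = true  [terminal]
26. n16.key = true  [terminal]
27. n14.idx = true  [h.key and B.sig]
28. n14.acc = 29  [B.hot * 2 + 5]
29. n13.hot = 13  [S.idx * 3 + 40]
30. n13.env = "yv"  ["yv"]
31. n12.hot = 17  [S₁.hot + S₀.idx - 19]
32. n12.env = "xy"  ["xy"]
33. n3.hot = 13  [E.pre + 17]
34. n0.hot = 5  [C.hot + e₁.env - 7]
35. n0.env = "py"  ["py"]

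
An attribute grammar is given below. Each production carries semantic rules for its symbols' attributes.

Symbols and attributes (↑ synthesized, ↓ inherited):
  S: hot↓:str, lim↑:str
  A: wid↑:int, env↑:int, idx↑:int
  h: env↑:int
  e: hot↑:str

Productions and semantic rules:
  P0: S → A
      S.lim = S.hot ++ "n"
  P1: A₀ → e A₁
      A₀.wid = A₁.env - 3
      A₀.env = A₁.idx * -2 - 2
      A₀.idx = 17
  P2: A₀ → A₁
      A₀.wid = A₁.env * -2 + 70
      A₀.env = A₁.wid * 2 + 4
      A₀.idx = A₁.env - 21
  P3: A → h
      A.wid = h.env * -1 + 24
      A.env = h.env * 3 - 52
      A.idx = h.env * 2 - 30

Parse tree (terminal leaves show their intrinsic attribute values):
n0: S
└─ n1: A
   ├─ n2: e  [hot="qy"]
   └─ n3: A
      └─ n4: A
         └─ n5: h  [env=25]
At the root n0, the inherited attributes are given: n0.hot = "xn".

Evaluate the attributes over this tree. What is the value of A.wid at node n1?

-1

1. n0.hot = "xn"  [given at root]
2. n2.hot = "qy"  [terminal]
3. n5.env = 25  [terminal]
4. n4.wid = -1  [h.env * -1 + 24]
5. n4.env = 23  [h.env * 3 - 52]
6. n4.idx = 20  [h.env * 2 - 30]
7. n3.wid = 24  [A₁.env * -2 + 70]
8. n3.env = 2  [A₁.wid * 2 + 4]
9. n3.idx = 2  [A₁.env - 21]
10. n1.wid = -1  [A₁.env - 3]
11. n1.env = -6  [A₁.idx * -2 - 2]
12. n1.idx = 17  [17]
13. n0.lim = "xnn"  [S.hot ++ "n"]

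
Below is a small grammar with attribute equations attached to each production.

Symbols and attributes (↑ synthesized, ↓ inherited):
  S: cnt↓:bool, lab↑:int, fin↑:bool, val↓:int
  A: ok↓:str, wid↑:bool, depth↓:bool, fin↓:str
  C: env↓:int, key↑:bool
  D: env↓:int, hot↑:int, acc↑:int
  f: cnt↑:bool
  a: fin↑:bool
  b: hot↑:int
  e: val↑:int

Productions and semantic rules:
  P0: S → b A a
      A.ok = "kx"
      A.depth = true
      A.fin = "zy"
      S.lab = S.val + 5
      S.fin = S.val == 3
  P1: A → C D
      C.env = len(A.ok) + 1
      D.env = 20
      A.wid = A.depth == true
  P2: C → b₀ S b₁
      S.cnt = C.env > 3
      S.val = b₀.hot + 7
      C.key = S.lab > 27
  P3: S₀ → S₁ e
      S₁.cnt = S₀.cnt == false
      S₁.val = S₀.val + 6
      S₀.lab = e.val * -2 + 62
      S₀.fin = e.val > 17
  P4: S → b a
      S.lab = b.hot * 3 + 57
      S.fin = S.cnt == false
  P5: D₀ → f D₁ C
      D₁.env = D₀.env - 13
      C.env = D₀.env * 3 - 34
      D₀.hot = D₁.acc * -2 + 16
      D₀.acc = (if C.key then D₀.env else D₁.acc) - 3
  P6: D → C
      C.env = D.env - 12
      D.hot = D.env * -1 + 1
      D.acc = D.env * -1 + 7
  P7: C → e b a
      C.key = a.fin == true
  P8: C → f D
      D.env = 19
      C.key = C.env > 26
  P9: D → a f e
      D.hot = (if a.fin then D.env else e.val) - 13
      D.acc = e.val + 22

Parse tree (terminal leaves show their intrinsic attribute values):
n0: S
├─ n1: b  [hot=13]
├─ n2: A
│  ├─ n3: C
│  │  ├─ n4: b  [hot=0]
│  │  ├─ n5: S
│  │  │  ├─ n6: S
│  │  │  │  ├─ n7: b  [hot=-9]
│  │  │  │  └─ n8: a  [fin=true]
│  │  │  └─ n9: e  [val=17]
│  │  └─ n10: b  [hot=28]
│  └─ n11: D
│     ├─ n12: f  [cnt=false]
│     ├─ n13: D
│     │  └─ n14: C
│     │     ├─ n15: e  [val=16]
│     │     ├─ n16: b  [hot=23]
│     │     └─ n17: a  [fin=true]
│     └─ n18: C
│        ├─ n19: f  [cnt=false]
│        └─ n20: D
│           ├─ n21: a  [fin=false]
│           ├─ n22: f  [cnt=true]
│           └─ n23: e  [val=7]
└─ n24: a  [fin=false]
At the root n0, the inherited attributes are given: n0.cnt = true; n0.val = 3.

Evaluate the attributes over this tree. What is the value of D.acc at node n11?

-3

1. n0.cnt = true  [given at root]
2. n0.val = 3  [given at root]
3. n1.hot = 13  [terminal]
4. n2.ok = "kx"  ["kx"]
5. n2.depth = true  [true]
6. n2.fin = "zy"  ["zy"]
7. n3.env = 3  [len(A.ok) + 1]
8. n4.hot = 0  [terminal]
9. n5.cnt = false  [C.env > 3]
10. n5.val = 7  [b₀.hot + 7]
11. n6.cnt = true  [S₀.cnt == false]
12. n6.val = 13  [S₀.val + 6]
13. n7.hot = -9  [terminal]
14. n8.fin = true  [terminal]
15. n6.lab = 30  [b.hot * 3 + 57]
16. n6.fin = false  [S.cnt == false]
17. n9.val = 17  [terminal]
18. n5.lab = 28  [e.val * -2 + 62]
19. n5.fin = false  [e.val > 17]
20. n10.hot = 28  [terminal]
21. n3.key = true  [S.lab > 27]
22. n11.env = 20  [20]
23. n12.cnt = false  [terminal]
24. n13.env = 7  [D₀.env - 13]
25. n14.env = -5  [D.env - 12]
26. n15.val = 16  [terminal]
27. n16.hot = 23  [terminal]
28. n17.fin = true  [terminal]
29. n14.key = true  [a.fin == true]
30. n13.hot = -6  [D.env * -1 + 1]
31. n13.acc = 0  [D.env * -1 + 7]
32. n18.env = 26  [D₀.env * 3 - 34]
33. n19.cnt = false  [terminal]
34. n20.env = 19  [19]
35. n21.fin = false  [terminal]
36. n22.cnt = true  [terminal]
37. n23.val = 7  [terminal]
38. n20.hot = -6  [(if a.fin then D.env else e.val) - 13]
39. n20.acc = 29  [e.val + 22]
40. n18.key = false  [C.env > 26]
41. n11.hot = 16  [D₁.acc * -2 + 16]
42. n11.acc = -3  [(if C.key then D₀.env else D₁.acc) - 3]
43. n2.wid = true  [A.depth == true]
44. n24.fin = false  [terminal]
45. n0.lab = 8  [S.val + 5]
46. n0.fin = true  [S.val == 3]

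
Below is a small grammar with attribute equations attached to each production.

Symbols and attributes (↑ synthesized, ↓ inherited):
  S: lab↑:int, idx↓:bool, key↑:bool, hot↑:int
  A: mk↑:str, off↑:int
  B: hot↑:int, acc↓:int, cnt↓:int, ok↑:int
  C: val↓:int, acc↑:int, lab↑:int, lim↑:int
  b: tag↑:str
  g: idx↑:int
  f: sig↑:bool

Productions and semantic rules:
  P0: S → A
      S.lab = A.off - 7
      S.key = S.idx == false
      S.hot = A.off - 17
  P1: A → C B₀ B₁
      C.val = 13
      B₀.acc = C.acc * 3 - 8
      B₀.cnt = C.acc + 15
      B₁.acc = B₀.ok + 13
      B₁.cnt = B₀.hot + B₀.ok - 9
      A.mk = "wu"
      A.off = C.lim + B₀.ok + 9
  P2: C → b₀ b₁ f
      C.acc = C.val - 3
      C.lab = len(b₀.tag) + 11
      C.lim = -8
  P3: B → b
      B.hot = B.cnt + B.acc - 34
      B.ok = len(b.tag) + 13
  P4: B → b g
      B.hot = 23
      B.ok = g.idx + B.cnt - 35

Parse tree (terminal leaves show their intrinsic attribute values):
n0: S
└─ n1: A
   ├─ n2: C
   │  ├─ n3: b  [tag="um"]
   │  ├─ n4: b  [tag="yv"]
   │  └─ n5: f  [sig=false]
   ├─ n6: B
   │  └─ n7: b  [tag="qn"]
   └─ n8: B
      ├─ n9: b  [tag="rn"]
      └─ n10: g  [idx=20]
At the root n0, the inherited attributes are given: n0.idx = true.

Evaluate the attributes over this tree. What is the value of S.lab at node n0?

9

1. n0.idx = true  [given at root]
2. n2.val = 13  [13]
3. n3.tag = "um"  [terminal]
4. n4.tag = "yv"  [terminal]
5. n5.sig = false  [terminal]
6. n2.acc = 10  [C.val - 3]
7. n2.lab = 13  [len(b₀.tag) + 11]
8. n2.lim = -8  [-8]
9. n6.acc = 22  [C.acc * 3 - 8]
10. n6.cnt = 25  [C.acc + 15]
11. n7.tag = "qn"  [terminal]
12. n6.hot = 13  [B.cnt + B.acc - 34]
13. n6.ok = 15  [len(b.tag) + 13]
14. n8.acc = 28  [B₀.ok + 13]
15. n8.cnt = 19  [B₀.hot + B₀.ok - 9]
16. n9.tag = "rn"  [terminal]
17. n10.idx = 20  [terminal]
18. n8.hot = 23  [23]
19. n8.ok = 4  [g.idx + B.cnt - 35]
20. n1.mk = "wu"  ["wu"]
21. n1.off = 16  [C.lim + B₀.ok + 9]
22. n0.lab = 9  [A.off - 7]
23. n0.key = false  [S.idx == false]
24. n0.hot = -1  [A.off - 17]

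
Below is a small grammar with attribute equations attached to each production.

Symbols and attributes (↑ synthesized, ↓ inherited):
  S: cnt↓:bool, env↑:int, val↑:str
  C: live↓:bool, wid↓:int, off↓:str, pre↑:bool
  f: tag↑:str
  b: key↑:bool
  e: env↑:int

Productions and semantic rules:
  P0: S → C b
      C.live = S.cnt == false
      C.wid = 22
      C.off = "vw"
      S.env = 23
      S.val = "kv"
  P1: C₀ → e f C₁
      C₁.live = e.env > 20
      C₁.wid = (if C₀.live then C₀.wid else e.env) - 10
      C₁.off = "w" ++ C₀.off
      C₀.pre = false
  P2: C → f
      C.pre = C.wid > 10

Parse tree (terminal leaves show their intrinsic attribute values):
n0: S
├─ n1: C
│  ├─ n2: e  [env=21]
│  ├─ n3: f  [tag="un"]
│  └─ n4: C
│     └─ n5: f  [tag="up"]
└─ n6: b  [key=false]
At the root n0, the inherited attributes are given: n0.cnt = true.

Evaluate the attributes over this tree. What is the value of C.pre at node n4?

1. n0.cnt = true  [given at root]
2. n1.live = false  [S.cnt == false]
3. n1.wid = 22  [22]
4. n1.off = "vw"  ["vw"]
5. n2.env = 21  [terminal]
6. n3.tag = "un"  [terminal]
7. n4.live = true  [e.env > 20]
8. n4.wid = 11  [(if C₀.live then C₀.wid else e.env) - 10]
9. n4.off = "wvw"  ["w" ++ C₀.off]
10. n5.tag = "up"  [terminal]
11. n4.pre = true  [C.wid > 10]
12. n1.pre = false  [false]
13. n6.key = false  [terminal]
14. n0.env = 23  [23]
15. n0.val = "kv"  ["kv"]

true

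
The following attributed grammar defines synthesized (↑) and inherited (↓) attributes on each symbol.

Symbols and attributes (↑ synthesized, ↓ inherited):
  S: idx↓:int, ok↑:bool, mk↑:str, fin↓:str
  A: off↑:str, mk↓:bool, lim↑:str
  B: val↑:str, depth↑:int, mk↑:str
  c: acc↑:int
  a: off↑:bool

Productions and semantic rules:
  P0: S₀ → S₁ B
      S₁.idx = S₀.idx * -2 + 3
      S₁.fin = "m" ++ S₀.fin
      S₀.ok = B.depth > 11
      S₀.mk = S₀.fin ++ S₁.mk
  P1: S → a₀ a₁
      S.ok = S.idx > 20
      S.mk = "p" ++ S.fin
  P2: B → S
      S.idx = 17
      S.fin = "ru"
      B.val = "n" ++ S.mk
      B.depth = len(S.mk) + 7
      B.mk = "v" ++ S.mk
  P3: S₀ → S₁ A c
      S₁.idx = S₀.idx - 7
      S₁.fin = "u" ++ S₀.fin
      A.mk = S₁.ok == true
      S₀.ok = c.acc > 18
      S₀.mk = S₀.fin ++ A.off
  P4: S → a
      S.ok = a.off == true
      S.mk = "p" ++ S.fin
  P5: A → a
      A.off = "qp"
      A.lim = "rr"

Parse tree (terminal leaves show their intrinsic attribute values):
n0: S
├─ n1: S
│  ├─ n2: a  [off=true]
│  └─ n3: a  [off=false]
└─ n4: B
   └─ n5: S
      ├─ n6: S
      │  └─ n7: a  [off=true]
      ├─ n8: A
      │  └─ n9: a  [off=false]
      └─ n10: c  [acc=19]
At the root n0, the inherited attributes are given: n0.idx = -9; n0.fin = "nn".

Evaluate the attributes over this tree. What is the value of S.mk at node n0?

1. n0.idx = -9  [given at root]
2. n0.fin = "nn"  [given at root]
3. n1.idx = 21  [S₀.idx * -2 + 3]
4. n1.fin = "mnn"  ["m" ++ S₀.fin]
5. n2.off = true  [terminal]
6. n3.off = false  [terminal]
7. n1.ok = true  [S.idx > 20]
8. n1.mk = "pmnn"  ["p" ++ S.fin]
9. n5.idx = 17  [17]
10. n5.fin = "ru"  ["ru"]
11. n6.idx = 10  [S₀.idx - 7]
12. n6.fin = "uru"  ["u" ++ S₀.fin]
13. n7.off = true  [terminal]
14. n6.ok = true  [a.off == true]
15. n6.mk = "puru"  ["p" ++ S.fin]
16. n8.mk = true  [S₁.ok == true]
17. n9.off = false  [terminal]
18. n8.off = "qp"  ["qp"]
19. n8.lim = "rr"  ["rr"]
20. n10.acc = 19  [terminal]
21. n5.ok = true  [c.acc > 18]
22. n5.mk = "ruqp"  [S₀.fin ++ A.off]
23. n4.val = "nruqp"  ["n" ++ S.mk]
24. n4.depth = 11  [len(S.mk) + 7]
25. n4.mk = "vruqp"  ["v" ++ S.mk]
26. n0.ok = false  [B.depth > 11]
27. n0.mk = "nnpmnn"  [S₀.fin ++ S₁.mk]

"nnpmnn"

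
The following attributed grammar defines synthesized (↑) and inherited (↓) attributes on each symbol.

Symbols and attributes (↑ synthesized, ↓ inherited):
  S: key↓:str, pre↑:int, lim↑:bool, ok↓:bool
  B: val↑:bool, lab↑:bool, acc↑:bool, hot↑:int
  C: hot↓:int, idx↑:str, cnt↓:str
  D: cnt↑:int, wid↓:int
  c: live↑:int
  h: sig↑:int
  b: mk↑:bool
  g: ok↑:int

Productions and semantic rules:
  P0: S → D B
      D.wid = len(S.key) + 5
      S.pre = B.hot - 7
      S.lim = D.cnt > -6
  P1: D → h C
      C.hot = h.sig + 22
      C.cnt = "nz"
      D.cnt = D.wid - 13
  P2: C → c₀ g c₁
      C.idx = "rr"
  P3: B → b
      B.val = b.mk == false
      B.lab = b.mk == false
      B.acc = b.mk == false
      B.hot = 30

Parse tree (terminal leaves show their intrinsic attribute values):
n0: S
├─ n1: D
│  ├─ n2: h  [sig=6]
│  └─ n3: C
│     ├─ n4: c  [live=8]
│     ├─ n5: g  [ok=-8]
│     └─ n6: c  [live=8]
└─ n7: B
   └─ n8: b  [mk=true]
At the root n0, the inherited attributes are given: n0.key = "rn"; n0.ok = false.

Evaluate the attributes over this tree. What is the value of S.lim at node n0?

1. n0.key = "rn"  [given at root]
2. n0.ok = false  [given at root]
3. n1.wid = 7  [len(S.key) + 5]
4. n2.sig = 6  [terminal]
5. n3.hot = 28  [h.sig + 22]
6. n3.cnt = "nz"  ["nz"]
7. n4.live = 8  [terminal]
8. n5.ok = -8  [terminal]
9. n6.live = 8  [terminal]
10. n3.idx = "rr"  ["rr"]
11. n1.cnt = -6  [D.wid - 13]
12. n8.mk = true  [terminal]
13. n7.val = false  [b.mk == false]
14. n7.lab = false  [b.mk == false]
15. n7.acc = false  [b.mk == false]
16. n7.hot = 30  [30]
17. n0.pre = 23  [B.hot - 7]
18. n0.lim = false  [D.cnt > -6]

false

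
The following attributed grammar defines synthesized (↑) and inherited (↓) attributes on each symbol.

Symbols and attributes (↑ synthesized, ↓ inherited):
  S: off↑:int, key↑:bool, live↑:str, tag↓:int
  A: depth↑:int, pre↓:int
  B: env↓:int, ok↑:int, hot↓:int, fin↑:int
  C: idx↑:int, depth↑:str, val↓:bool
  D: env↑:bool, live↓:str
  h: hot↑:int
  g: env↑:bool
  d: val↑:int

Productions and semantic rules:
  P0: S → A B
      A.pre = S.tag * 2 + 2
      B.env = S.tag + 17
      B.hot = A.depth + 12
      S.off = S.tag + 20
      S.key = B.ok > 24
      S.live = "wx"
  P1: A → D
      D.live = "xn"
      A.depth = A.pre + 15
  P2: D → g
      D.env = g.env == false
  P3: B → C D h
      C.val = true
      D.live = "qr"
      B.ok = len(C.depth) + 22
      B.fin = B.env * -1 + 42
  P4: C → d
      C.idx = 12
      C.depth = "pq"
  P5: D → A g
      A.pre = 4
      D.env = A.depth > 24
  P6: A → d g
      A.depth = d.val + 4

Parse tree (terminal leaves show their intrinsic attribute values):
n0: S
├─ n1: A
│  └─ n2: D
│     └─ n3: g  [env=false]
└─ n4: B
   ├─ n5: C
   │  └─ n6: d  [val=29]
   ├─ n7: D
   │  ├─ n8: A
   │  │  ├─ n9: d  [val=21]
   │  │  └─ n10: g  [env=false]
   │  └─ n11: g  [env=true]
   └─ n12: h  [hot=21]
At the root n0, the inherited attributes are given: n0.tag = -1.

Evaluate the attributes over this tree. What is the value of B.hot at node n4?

27

1. n0.tag = -1  [given at root]
2. n1.pre = 0  [S.tag * 2 + 2]
3. n2.live = "xn"  ["xn"]
4. n3.env = false  [terminal]
5. n2.env = true  [g.env == false]
6. n1.depth = 15  [A.pre + 15]
7. n4.env = 16  [S.tag + 17]
8. n4.hot = 27  [A.depth + 12]
9. n5.val = true  [true]
10. n6.val = 29  [terminal]
11. n5.idx = 12  [12]
12. n5.depth = "pq"  ["pq"]
13. n7.live = "qr"  ["qr"]
14. n8.pre = 4  [4]
15. n9.val = 21  [terminal]
16. n10.env = false  [terminal]
17. n8.depth = 25  [d.val + 4]
18. n11.env = true  [terminal]
19. n7.env = true  [A.depth > 24]
20. n12.hot = 21  [terminal]
21. n4.ok = 24  [len(C.depth) + 22]
22. n4.fin = 26  [B.env * -1 + 42]
23. n0.off = 19  [S.tag + 20]
24. n0.key = false  [B.ok > 24]
25. n0.live = "wx"  ["wx"]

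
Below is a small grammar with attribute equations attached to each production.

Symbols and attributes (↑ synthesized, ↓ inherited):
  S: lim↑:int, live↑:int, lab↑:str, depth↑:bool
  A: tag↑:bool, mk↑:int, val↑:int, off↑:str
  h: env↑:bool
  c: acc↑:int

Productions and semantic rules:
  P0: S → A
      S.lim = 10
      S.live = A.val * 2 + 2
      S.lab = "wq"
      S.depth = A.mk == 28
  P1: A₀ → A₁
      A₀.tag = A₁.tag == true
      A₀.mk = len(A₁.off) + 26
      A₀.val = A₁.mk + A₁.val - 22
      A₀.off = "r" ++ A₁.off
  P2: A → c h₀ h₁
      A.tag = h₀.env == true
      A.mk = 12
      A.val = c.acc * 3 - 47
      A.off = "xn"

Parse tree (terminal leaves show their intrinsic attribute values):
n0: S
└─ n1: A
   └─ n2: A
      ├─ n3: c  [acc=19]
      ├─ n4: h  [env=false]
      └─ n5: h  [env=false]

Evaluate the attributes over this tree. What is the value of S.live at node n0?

1. n3.acc = 19  [terminal]
2. n4.env = false  [terminal]
3. n5.env = false  [terminal]
4. n2.tag = false  [h₀.env == true]
5. n2.mk = 12  [12]
6. n2.val = 10  [c.acc * 3 - 47]
7. n2.off = "xn"  ["xn"]
8. n1.tag = false  [A₁.tag == true]
9. n1.mk = 28  [len(A₁.off) + 26]
10. n1.val = 0  [A₁.mk + A₁.val - 22]
11. n1.off = "rxn"  ["r" ++ A₁.off]
12. n0.lim = 10  [10]
13. n0.live = 2  [A.val * 2 + 2]
14. n0.lab = "wq"  ["wq"]
15. n0.depth = true  [A.mk == 28]

2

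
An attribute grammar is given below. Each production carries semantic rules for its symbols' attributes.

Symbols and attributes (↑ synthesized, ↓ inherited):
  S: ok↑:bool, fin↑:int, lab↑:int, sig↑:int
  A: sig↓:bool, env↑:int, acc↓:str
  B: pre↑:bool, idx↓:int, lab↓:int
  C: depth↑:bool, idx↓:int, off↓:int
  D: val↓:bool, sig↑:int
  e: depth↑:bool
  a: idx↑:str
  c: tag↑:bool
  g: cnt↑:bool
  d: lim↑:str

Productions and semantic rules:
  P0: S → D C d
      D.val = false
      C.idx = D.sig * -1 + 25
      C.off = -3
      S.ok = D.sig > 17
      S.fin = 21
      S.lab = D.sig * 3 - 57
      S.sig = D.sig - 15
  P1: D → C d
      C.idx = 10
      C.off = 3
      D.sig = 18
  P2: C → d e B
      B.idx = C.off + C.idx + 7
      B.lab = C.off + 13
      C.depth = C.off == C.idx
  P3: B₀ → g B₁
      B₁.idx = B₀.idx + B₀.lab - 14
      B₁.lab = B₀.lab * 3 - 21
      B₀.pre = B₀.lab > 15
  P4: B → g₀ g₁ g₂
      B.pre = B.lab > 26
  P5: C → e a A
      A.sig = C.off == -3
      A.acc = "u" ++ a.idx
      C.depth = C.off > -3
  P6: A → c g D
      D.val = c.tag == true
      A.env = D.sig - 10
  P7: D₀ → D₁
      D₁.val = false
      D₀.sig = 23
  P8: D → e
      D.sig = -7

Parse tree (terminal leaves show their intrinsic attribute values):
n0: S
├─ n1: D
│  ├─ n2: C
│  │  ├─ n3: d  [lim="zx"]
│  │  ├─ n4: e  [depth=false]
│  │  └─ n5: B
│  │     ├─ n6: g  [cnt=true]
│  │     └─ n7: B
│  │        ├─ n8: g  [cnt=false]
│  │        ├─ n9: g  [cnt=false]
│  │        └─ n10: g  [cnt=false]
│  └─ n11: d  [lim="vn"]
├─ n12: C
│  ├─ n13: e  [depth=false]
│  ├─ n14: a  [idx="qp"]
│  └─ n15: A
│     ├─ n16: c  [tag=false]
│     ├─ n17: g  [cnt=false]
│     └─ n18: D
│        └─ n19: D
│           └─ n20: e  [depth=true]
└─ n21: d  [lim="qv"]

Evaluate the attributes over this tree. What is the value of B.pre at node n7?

true

1. n1.val = false  [false]
2. n2.idx = 10  [10]
3. n2.off = 3  [3]
4. n3.lim = "zx"  [terminal]
5. n4.depth = false  [terminal]
6. n5.idx = 20  [C.off + C.idx + 7]
7. n5.lab = 16  [C.off + 13]
8. n6.cnt = true  [terminal]
9. n7.idx = 22  [B₀.idx + B₀.lab - 14]
10. n7.lab = 27  [B₀.lab * 3 - 21]
11. n8.cnt = false  [terminal]
12. n9.cnt = false  [terminal]
13. n10.cnt = false  [terminal]
14. n7.pre = true  [B.lab > 26]
15. n5.pre = true  [B₀.lab > 15]
16. n2.depth = false  [C.off == C.idx]
17. n11.lim = "vn"  [terminal]
18. n1.sig = 18  [18]
19. n12.idx = 7  [D.sig * -1 + 25]
20. n12.off = -3  [-3]
21. n13.depth = false  [terminal]
22. n14.idx = "qp"  [terminal]
23. n15.sig = true  [C.off == -3]
24. n15.acc = "uqp"  ["u" ++ a.idx]
25. n16.tag = false  [terminal]
26. n17.cnt = false  [terminal]
27. n18.val = false  [c.tag == true]
28. n19.val = false  [false]
29. n20.depth = true  [terminal]
30. n19.sig = -7  [-7]
31. n18.sig = 23  [23]
32. n15.env = 13  [D.sig - 10]
33. n12.depth = false  [C.off > -3]
34. n21.lim = "qv"  [terminal]
35. n0.ok = true  [D.sig > 17]
36. n0.fin = 21  [21]
37. n0.lab = -3  [D.sig * 3 - 57]
38. n0.sig = 3  [D.sig - 15]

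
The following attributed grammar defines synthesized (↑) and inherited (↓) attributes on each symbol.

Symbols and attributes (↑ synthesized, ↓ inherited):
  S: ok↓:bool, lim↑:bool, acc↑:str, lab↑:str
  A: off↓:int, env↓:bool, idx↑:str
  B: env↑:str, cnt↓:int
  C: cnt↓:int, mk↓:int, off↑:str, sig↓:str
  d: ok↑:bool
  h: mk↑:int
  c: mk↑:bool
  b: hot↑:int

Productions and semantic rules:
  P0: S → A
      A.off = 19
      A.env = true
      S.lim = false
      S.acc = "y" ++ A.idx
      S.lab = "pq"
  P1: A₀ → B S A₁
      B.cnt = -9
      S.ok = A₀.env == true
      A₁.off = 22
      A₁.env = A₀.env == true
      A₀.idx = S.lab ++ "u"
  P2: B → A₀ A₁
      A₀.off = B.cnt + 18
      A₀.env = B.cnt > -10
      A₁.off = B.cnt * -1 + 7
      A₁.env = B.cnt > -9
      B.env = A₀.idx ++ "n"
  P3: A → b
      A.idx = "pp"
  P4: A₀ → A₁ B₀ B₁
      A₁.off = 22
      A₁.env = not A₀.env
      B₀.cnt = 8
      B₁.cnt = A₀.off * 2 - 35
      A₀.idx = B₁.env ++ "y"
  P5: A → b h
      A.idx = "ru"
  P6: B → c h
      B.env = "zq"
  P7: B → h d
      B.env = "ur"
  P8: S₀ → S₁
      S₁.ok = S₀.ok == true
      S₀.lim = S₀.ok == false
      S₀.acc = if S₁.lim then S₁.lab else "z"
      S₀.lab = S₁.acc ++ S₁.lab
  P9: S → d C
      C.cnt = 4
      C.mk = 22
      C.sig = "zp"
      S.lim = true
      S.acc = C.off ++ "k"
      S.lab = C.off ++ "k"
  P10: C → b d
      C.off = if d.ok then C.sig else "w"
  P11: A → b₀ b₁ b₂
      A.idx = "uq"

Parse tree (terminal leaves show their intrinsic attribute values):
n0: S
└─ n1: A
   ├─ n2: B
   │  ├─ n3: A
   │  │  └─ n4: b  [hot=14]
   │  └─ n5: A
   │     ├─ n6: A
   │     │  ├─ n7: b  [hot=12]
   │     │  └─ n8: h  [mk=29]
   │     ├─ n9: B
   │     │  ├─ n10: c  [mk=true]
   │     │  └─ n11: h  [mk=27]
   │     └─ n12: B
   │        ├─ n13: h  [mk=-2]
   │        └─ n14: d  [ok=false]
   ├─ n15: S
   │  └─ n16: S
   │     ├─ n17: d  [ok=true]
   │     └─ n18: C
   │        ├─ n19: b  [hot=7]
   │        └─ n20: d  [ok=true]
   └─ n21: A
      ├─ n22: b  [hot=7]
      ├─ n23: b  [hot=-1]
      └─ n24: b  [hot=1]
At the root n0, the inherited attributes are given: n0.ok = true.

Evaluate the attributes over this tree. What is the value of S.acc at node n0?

"yzpkzpku"

1. n0.ok = true  [given at root]
2. n1.off = 19  [19]
3. n1.env = true  [true]
4. n2.cnt = -9  [-9]
5. n3.off = 9  [B.cnt + 18]
6. n3.env = true  [B.cnt > -10]
7. n4.hot = 14  [terminal]
8. n3.idx = "pp"  ["pp"]
9. n5.off = 16  [B.cnt * -1 + 7]
10. n5.env = false  [B.cnt > -9]
11. n6.off = 22  [22]
12. n6.env = true  [not A₀.env]
13. n7.hot = 12  [terminal]
14. n8.mk = 29  [terminal]
15. n6.idx = "ru"  ["ru"]
16. n9.cnt = 8  [8]
17. n10.mk = true  [terminal]
18. n11.mk = 27  [terminal]
19. n9.env = "zq"  ["zq"]
20. n12.cnt = -3  [A₀.off * 2 - 35]
21. n13.mk = -2  [terminal]
22. n14.ok = false  [terminal]
23. n12.env = "ur"  ["ur"]
24. n5.idx = "ury"  [B₁.env ++ "y"]
25. n2.env = "ppn"  [A₀.idx ++ "n"]
26. n15.ok = true  [A₀.env == true]
27. n16.ok = true  [S₀.ok == true]
28. n17.ok = true  [terminal]
29. n18.cnt = 4  [4]
30. n18.mk = 22  [22]
31. n18.sig = "zp"  ["zp"]
32. n19.hot = 7  [terminal]
33. n20.ok = true  [terminal]
34. n18.off = "zp"  [if d.ok then C.sig else "w"]
35. n16.lim = true  [true]
36. n16.acc = "zpk"  [C.off ++ "k"]
37. n16.lab = "zpk"  [C.off ++ "k"]
38. n15.lim = false  [S₀.ok == false]
39. n15.acc = "zpk"  [if S₁.lim then S₁.lab else "z"]
40. n15.lab = "zpkzpk"  [S₁.acc ++ S₁.lab]
41. n21.off = 22  [22]
42. n21.env = true  [A₀.env == true]
43. n22.hot = 7  [terminal]
44. n23.hot = -1  [terminal]
45. n24.hot = 1  [terminal]
46. n21.idx = "uq"  ["uq"]
47. n1.idx = "zpkzpku"  [S.lab ++ "u"]
48. n0.lim = false  [false]
49. n0.acc = "yzpkzpku"  ["y" ++ A.idx]
50. n0.lab = "pq"  ["pq"]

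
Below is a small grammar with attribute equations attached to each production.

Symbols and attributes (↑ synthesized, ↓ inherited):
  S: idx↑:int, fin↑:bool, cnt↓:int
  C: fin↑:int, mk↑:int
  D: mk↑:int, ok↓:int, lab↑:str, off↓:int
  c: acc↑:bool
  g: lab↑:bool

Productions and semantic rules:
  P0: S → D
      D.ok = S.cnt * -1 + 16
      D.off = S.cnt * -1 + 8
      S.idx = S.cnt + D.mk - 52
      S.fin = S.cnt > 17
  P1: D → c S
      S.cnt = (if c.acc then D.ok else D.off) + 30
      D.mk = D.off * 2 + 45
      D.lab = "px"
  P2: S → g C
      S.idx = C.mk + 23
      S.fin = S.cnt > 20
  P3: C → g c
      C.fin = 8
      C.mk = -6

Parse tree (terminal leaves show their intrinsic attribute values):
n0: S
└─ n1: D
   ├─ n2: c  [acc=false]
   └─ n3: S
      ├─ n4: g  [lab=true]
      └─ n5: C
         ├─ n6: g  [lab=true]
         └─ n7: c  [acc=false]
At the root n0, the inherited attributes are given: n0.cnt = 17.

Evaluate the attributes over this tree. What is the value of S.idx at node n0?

1. n0.cnt = 17  [given at root]
2. n1.ok = -1  [S.cnt * -1 + 16]
3. n1.off = -9  [S.cnt * -1 + 8]
4. n2.acc = false  [terminal]
5. n3.cnt = 21  [(if c.acc then D.ok else D.off) + 30]
6. n4.lab = true  [terminal]
7. n6.lab = true  [terminal]
8. n7.acc = false  [terminal]
9. n5.fin = 8  [8]
10. n5.mk = -6  [-6]
11. n3.idx = 17  [C.mk + 23]
12. n3.fin = true  [S.cnt > 20]
13. n1.mk = 27  [D.off * 2 + 45]
14. n1.lab = "px"  ["px"]
15. n0.idx = -8  [S.cnt + D.mk - 52]
16. n0.fin = false  [S.cnt > 17]

-8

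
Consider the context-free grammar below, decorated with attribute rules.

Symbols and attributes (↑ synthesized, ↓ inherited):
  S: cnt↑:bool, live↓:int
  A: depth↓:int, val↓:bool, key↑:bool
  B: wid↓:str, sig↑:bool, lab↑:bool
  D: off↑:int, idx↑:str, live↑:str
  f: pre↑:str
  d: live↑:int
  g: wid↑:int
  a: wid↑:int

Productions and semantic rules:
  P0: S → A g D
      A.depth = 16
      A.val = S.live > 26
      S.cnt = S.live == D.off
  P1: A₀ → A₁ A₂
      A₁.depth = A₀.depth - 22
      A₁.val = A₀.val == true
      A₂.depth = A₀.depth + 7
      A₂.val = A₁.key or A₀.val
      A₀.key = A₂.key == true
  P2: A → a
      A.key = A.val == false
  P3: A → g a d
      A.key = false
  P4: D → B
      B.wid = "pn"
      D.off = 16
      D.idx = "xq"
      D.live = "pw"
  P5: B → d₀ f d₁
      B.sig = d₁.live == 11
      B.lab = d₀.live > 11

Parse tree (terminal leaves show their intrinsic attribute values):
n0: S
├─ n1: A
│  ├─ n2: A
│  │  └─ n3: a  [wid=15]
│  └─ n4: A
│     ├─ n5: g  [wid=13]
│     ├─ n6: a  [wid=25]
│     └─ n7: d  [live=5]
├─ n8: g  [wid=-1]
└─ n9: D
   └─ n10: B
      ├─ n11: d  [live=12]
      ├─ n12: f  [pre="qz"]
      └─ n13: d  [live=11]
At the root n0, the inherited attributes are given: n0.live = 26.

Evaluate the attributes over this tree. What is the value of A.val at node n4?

1. n0.live = 26  [given at root]
2. n1.depth = 16  [16]
3. n1.val = false  [S.live > 26]
4. n2.depth = -6  [A₀.depth - 22]
5. n2.val = false  [A₀.val == true]
6. n3.wid = 15  [terminal]
7. n2.key = true  [A.val == false]
8. n4.depth = 23  [A₀.depth + 7]
9. n4.val = true  [A₁.key or A₀.val]
10. n5.wid = 13  [terminal]
11. n6.wid = 25  [terminal]
12. n7.live = 5  [terminal]
13. n4.key = false  [false]
14. n1.key = false  [A₂.key == true]
15. n8.wid = -1  [terminal]
16. n10.wid = "pn"  ["pn"]
17. n11.live = 12  [terminal]
18. n12.pre = "qz"  [terminal]
19. n13.live = 11  [terminal]
20. n10.sig = true  [d₁.live == 11]
21. n10.lab = true  [d₀.live > 11]
22. n9.off = 16  [16]
23. n9.idx = "xq"  ["xq"]
24. n9.live = "pw"  ["pw"]
25. n0.cnt = false  [S.live == D.off]

true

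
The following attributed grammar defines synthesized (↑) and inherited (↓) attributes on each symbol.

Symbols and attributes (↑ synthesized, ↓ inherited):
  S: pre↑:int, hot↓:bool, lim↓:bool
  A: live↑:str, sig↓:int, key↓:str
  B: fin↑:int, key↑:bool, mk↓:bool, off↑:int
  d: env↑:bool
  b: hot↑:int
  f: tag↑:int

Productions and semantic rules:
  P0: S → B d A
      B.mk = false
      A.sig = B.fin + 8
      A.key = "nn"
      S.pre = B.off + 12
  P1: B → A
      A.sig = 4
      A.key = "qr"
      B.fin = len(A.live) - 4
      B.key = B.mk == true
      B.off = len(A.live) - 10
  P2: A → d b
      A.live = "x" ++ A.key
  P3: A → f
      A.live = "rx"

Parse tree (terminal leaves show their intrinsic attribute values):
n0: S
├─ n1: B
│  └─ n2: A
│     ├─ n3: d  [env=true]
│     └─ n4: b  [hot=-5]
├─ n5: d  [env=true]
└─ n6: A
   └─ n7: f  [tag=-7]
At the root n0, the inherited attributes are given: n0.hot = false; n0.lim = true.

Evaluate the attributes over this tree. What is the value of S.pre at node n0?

1. n0.hot = false  [given at root]
2. n0.lim = true  [given at root]
3. n1.mk = false  [false]
4. n2.sig = 4  [4]
5. n2.key = "qr"  ["qr"]
6. n3.env = true  [terminal]
7. n4.hot = -5  [terminal]
8. n2.live = "xqr"  ["x" ++ A.key]
9. n1.fin = -1  [len(A.live) - 4]
10. n1.key = false  [B.mk == true]
11. n1.off = -7  [len(A.live) - 10]
12. n5.env = true  [terminal]
13. n6.sig = 7  [B.fin + 8]
14. n6.key = "nn"  ["nn"]
15. n7.tag = -7  [terminal]
16. n6.live = "rx"  ["rx"]
17. n0.pre = 5  [B.off + 12]

5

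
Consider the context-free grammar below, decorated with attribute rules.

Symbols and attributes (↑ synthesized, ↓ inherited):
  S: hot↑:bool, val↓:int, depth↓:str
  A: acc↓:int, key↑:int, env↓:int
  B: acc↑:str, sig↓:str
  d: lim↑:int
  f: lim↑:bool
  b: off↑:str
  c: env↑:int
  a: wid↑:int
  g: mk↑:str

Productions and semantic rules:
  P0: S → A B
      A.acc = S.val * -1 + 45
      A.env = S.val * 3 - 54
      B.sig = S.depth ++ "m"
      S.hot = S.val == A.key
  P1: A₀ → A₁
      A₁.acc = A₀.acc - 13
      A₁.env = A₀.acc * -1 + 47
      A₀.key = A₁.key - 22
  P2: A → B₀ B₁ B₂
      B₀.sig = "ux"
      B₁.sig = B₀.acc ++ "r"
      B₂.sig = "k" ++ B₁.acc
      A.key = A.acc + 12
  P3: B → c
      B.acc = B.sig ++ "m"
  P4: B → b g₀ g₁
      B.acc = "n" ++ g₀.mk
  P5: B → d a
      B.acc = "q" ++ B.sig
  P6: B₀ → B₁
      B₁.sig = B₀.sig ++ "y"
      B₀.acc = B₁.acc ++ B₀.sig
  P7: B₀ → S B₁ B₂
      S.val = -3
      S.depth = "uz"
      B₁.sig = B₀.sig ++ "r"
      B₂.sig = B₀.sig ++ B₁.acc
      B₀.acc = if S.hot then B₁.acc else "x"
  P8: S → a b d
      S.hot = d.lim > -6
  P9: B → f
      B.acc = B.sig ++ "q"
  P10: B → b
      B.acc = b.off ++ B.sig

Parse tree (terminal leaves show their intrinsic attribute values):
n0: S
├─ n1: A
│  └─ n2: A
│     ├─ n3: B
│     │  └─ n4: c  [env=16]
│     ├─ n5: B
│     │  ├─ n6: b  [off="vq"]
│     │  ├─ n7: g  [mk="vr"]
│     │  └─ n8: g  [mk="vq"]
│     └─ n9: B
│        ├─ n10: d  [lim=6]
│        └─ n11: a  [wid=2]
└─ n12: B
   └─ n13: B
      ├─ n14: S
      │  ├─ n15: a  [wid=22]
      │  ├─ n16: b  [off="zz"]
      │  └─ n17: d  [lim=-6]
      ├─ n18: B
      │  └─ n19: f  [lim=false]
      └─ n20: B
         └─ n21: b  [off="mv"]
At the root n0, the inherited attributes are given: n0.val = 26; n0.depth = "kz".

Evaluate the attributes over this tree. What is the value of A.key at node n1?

1. n0.val = 26  [given at root]
2. n0.depth = "kz"  [given at root]
3. n1.acc = 19  [S.val * -1 + 45]
4. n1.env = 24  [S.val * 3 - 54]
5. n2.acc = 6  [A₀.acc - 13]
6. n2.env = 28  [A₀.acc * -1 + 47]
7. n3.sig = "ux"  ["ux"]
8. n4.env = 16  [terminal]
9. n3.acc = "uxm"  [B.sig ++ "m"]
10. n5.sig = "uxmr"  [B₀.acc ++ "r"]
11. n6.off = "vq"  [terminal]
12. n7.mk = "vr"  [terminal]
13. n8.mk = "vq"  [terminal]
14. n5.acc = "nvr"  ["n" ++ g₀.mk]
15. n9.sig = "knvr"  ["k" ++ B₁.acc]
16. n10.lim = 6  [terminal]
17. n11.wid = 2  [terminal]
18. n9.acc = "qknvr"  ["q" ++ B.sig]
19. n2.key = 18  [A.acc + 12]
20. n1.key = -4  [A₁.key - 22]
21. n12.sig = "kzm"  [S.depth ++ "m"]
22. n13.sig = "kzmy"  [B₀.sig ++ "y"]
23. n14.val = -3  [-3]
24. n14.depth = "uz"  ["uz"]
25. n15.wid = 22  [terminal]
26. n16.off = "zz"  [terminal]
27. n17.lim = -6  [terminal]
28. n14.hot = false  [d.lim > -6]
29. n18.sig = "kzmyr"  [B₀.sig ++ "r"]
30. n19.lim = false  [terminal]
31. n18.acc = "kzmyrq"  [B.sig ++ "q"]
32. n20.sig = "kzmykzmyrq"  [B₀.sig ++ B₁.acc]
33. n21.off = "mv"  [terminal]
34. n20.acc = "mvkzmykzmyrq"  [b.off ++ B.sig]
35. n13.acc = "x"  [if S.hot then B₁.acc else "x"]
36. n12.acc = "xkzm"  [B₁.acc ++ B₀.sig]
37. n0.hot = false  [S.val == A.key]

-4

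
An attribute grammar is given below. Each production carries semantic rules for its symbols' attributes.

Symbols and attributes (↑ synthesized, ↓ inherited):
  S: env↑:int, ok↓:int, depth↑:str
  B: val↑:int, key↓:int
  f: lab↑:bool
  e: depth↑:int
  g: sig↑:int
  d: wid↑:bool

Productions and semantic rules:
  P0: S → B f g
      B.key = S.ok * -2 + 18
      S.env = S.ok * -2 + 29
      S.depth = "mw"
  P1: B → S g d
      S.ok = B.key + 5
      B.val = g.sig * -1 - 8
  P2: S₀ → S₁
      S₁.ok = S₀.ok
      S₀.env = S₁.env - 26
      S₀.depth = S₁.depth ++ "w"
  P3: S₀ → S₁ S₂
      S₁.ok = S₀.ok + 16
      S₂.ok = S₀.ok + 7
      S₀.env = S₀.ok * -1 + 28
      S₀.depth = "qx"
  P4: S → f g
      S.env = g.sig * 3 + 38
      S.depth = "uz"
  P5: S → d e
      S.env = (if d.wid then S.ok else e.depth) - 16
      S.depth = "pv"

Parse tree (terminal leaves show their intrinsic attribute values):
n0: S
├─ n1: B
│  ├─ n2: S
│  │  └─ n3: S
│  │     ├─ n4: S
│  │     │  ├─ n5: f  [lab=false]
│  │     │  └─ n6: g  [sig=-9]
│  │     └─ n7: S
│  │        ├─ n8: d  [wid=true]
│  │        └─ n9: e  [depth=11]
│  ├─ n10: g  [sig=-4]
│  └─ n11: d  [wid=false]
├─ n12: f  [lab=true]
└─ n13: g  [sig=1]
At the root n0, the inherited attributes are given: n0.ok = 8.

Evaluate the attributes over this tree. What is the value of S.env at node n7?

-2

1. n0.ok = 8  [given at root]
2. n1.key = 2  [S.ok * -2 + 18]
3. n2.ok = 7  [B.key + 5]
4. n3.ok = 7  [S₀.ok]
5. n4.ok = 23  [S₀.ok + 16]
6. n5.lab = false  [terminal]
7. n6.sig = -9  [terminal]
8. n4.env = 11  [g.sig * 3 + 38]
9. n4.depth = "uz"  ["uz"]
10. n7.ok = 14  [S₀.ok + 7]
11. n8.wid = true  [terminal]
12. n9.depth = 11  [terminal]
13. n7.env = -2  [(if d.wid then S.ok else e.depth) - 16]
14. n7.depth = "pv"  ["pv"]
15. n3.env = 21  [S₀.ok * -1 + 28]
16. n3.depth = "qx"  ["qx"]
17. n2.env = -5  [S₁.env - 26]
18. n2.depth = "qxw"  [S₁.depth ++ "w"]
19. n10.sig = -4  [terminal]
20. n11.wid = false  [terminal]
21. n1.val = -4  [g.sig * -1 - 8]
22. n12.lab = true  [terminal]
23. n13.sig = 1  [terminal]
24. n0.env = 13  [S.ok * -2 + 29]
25. n0.depth = "mw"  ["mw"]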